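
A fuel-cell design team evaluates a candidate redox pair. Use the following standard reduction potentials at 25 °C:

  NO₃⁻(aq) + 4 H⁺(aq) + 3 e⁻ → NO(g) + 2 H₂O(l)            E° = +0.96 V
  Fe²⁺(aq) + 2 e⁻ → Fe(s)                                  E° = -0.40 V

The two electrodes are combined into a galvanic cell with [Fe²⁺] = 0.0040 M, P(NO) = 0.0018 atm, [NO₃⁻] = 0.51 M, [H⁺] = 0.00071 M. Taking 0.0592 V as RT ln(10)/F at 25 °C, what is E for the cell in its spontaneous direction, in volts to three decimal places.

NO₃⁻/NO is the cathode (higher E°), Fe²⁺/Fe the anode: E°cell = +0.96 − (-0.40) = +1.36 V, n = 6.
Overall: 2 NO₃⁻(aq) + 8 H⁺(aq) + 3 Fe(s) → 2 NO(g) + 4 H₂O(l) + 3 Fe²⁺(aq)
Q = P(NO)^2·[Fe²⁺]^3 / ([NO₃⁻]^2·[H⁺]^8); log Q = 13.092.
E = E° − (0.0592/n) log Q = +1.36 − (0.0592/6)(13.092) = +1.231 V.

+1.231 V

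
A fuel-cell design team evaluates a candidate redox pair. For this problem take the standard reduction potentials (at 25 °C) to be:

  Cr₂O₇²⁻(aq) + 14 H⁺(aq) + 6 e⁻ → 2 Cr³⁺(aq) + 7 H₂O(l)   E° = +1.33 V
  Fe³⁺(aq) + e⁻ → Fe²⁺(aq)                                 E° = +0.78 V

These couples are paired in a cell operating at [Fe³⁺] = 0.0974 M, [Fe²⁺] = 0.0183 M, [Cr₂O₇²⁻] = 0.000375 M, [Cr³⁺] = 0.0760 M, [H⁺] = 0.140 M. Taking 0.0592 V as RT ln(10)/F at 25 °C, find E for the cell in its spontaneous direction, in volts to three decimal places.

+0.377 V

Cr₂O₇²⁻/Cr³⁺ is the cathode (higher E°), Fe³⁺/Fe²⁺ the anode: E°cell = +1.33 − (+0.78) = +0.55 V, n = 6.
Overall: Cr₂O₇²⁻(aq) + 14 H⁺(aq) + 6 Fe²⁺(aq) → 2 Cr³⁺(aq) + 7 H₂O(l) + 6 Fe³⁺(aq)
Q = [Cr³⁺]^2·[Fe³⁺]^6 / ([Cr₂O₇²⁻]·[H⁺]^14·[Fe²⁺]^6); log Q = 17.498.
E = E° − (0.0592/n) log Q = +0.55 − (0.0592/6)(17.498) = +0.377 V.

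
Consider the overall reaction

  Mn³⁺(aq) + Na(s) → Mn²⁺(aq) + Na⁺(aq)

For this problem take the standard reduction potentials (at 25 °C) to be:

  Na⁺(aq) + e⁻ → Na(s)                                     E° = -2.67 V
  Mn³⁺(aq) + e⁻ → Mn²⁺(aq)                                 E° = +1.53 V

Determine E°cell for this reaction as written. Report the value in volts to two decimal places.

+4.20 V

The Mn³⁺/Mn²⁺ couple has the higher reduction potential, so it is the cathode; Na⁺/Na is oxidised at the anode.
E°cell = E°(cathode) − E°(anode) = (+1.53) − (-2.67) = +4.20 V.
Since E°cell > 0, the reaction is spontaneous under standard conditions.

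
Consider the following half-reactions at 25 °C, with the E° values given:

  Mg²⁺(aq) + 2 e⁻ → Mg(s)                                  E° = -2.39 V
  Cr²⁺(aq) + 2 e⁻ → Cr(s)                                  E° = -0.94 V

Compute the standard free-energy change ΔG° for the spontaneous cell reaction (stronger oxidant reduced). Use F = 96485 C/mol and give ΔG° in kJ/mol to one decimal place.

-279.8 kJ/mol

Cr²⁺/Cr (E° = -0.94 V) is the cathode; Mg²⁺/Mg (E° = -2.39 V) is the anode, so E°cell = +1.45 V.
Balancing electrons gives n = 2 (lcm of 2 and 2).
ΔG° = −nFE° = −(2)(96485)(+1.45) = -279,806 J = -279.8 kJ/mol.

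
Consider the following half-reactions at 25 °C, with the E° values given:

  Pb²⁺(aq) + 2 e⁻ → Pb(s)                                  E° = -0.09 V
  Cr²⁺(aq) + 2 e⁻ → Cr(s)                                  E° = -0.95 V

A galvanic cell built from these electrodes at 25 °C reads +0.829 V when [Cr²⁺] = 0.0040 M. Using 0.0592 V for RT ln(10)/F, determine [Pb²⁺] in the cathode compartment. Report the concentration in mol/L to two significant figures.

0.00036 M

Pb²⁺/Pb is the cathode, Cr²⁺/Cr the anode: E°cell = +0.86 V, n = 2.
Overall reaction: Pb²⁺(aq) + Cr(s) → Pb(s) + Cr²⁺(aq); Q = [Cr²⁺]^1/[Pb²⁺]^1.
From E = E° − (0.0592/n) log Q: log Q = (E° − E)·n/0.0592 = (+0.86 − (+0.829))·2/0.0592 = 1.0473.
So 1·log[Pb²⁺] = 1·log(0.004) − log Q = -2.3979 − (1.0473) = -3.4452; [Pb²⁺] = 10^(-3.4452) ≈ 0.00036 M.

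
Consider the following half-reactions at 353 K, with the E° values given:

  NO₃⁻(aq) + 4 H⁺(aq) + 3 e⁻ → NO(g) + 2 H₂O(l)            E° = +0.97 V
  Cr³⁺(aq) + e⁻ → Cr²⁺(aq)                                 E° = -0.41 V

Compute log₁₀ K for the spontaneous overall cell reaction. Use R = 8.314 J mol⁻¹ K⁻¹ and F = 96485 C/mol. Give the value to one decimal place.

Cathode: NO₃⁻/NO; anode: Cr³⁺/Cr²⁺. E°cell = (+0.97) − (-0.41) = +1.38 V, with n = 3.
ΔG° = −nFE° = −RT ln K, so ln K = nFE°/(RT) = (3)(96485)(+1.38) / ((8.314)(353)) = 136.105.
log₁₀ K = 136.105 / ln 10 = 59.1.

59.1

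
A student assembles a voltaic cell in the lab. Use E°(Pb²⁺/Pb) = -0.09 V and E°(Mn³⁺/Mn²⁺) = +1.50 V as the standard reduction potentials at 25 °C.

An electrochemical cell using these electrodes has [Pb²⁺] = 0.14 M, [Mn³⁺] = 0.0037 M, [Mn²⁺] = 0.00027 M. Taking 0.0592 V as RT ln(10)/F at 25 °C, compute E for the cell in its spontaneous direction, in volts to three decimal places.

Mn³⁺/Mn²⁺ is the cathode (higher E°), Pb²⁺/Pb the anode: E°cell = +1.50 − (-0.09) = +1.59 V, n = 2.
Overall: 2 Mn³⁺(aq) + Pb(s) → 2 Mn²⁺(aq) + Pb²⁺(aq)
Q = [Mn²⁺]^2·[Pb²⁺] / ([Mn³⁺]^2); log Q = -3.128.
E = E° − (0.0592/n) log Q = +1.59 − (0.0592/2)(-3.128) = +1.683 V.

+1.683 V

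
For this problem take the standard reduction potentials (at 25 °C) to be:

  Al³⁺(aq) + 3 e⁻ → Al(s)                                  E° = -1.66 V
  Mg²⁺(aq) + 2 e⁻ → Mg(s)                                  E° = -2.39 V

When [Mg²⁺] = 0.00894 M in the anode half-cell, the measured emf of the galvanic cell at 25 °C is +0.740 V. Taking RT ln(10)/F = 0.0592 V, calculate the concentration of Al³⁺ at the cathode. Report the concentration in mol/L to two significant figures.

Al³⁺/Al is the cathode, Mg²⁺/Mg the anode: E°cell = +0.73 V, n = 6.
Overall reaction: 2 Al³⁺(aq) + 3 Mg(s) → 2 Al(s) + 3 Mg²⁺(aq); Q = [Mg²⁺]^3/[Al³⁺]^2.
From E = E° − (0.0592/n) log Q: log Q = (E° − E)·n/0.0592 = (+0.73 − (+0.740))·6/0.0592 = -1.0135.
So 2·log[Al³⁺] = 3·log(0.00894) − log Q = -6.1460 − (-1.0135) = -5.1325; log[Al³⁺] = -5.1325 / 2 = -2.5663; [Al³⁺] = 10^(-2.5663) ≈ 0.0027 M.

0.0027 M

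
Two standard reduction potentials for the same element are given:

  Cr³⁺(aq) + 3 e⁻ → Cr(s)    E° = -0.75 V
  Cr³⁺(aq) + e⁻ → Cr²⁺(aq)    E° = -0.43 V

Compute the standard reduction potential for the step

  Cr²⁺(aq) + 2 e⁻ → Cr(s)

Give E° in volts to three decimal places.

-0.910 V

Sequential free energies add, so n₃E°₃ = n₁E°₁ + n₂E°₂.
With n₃ = 3, and the known step contributing 1×(-0.43) V, the unknown satisfies 2·E° = 3×(-0.75) − 1×(-0.43) = -1.820.
E° = -1.820 / 2 = -0.910 V.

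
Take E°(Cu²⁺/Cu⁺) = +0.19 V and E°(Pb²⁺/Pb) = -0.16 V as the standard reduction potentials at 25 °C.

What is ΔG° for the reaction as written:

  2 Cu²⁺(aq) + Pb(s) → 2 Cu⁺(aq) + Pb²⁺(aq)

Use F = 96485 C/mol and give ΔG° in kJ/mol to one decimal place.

-67.5 kJ/mol

As written, Cu²⁺/Cu⁺ is reduced (cathode) and Pb²⁺/Pb is oxidised (anode), so E°cell = (+0.19) − (-0.16) = +0.35 V.
Balancing electrons gives n = 2.
ΔG° = −nFE° = −(2)(96485)(+0.35) = -67,540 J = -67.5 kJ/mol.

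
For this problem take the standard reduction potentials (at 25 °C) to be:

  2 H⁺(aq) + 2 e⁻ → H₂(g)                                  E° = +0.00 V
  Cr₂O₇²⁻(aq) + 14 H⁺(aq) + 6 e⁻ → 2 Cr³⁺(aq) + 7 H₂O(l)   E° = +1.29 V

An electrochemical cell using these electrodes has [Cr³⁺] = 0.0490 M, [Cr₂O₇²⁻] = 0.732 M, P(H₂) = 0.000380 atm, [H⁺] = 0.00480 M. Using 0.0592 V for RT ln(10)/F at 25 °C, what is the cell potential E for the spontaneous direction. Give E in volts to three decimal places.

+1.030 V

Cr₂O₇²⁻/Cr³⁺ is the cathode (higher E°), H⁺/H₂ the anode: E°cell = +1.29 − (+0.00) = +1.29 V, n = 6.
Overall: Cr₂O₇²⁻(aq) + 8 H⁺(aq) + 3 H₂(g) → 2 Cr³⁺(aq) + 7 H₂O(l)
Q = [Cr³⁺]^2 / ([Cr₂O₇²⁻]·[H⁺]^8·P(H₂)^3); log Q = 26.327.
E = E° − (0.0592/n) log Q = +1.29 − (0.0592/6)(26.327) = +1.030 V.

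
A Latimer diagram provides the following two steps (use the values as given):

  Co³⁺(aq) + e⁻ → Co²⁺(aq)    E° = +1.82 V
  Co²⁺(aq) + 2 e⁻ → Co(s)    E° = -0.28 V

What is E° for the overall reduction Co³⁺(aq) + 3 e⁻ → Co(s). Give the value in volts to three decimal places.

+0.420 V

Standard free energies of sequential steps add: ΔG°₃ = ΔG°₁ + ΔG°₂, so n₃E°₃ = n₁E°₁ + n₂E°₂.
E°₃ = (1×+1.82 + 2×-0.28) / 3 = (+1.260) / 3 = +0.420 V.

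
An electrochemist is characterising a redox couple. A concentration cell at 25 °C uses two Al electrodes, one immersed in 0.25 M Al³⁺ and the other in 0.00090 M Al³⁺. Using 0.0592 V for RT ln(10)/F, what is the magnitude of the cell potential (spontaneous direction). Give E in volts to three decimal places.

+0.048 V

For a concentration cell E°cell = 0. The 0.25 M side is the cathode (reduction is favoured where [Al³⁺] is higher).
With n = 3, E = −(0.0592/3) log([Al³⁺]ₐₙ/[Al³⁺]꜀ₐₜ) = −(0.0592/3) log(0.0009/0.25) = −(0.0592/3)(-2.444) = +0.048 V.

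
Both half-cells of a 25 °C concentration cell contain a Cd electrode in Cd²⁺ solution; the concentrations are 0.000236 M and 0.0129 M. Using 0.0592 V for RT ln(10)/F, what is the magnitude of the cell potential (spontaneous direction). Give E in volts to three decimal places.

For a concentration cell E°cell = 0. The 0.0129 M side is the cathode (reduction is favoured where [Cd²⁺] is higher).
With n = 2, E = −(0.0592/2) log([Cd²⁺]ₐₙ/[Cd²⁺]꜀ₐₜ) = −(0.0592/2) log(0.000236/0.0129) = −(0.0592/2)(-1.738) = +0.051 V.

+0.051 V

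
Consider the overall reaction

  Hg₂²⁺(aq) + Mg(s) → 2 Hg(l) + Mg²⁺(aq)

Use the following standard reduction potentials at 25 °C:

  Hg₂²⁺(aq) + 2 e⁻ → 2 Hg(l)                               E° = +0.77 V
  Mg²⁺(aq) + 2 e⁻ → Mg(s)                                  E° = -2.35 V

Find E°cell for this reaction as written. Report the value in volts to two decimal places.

+3.12 V

The Hg₂²⁺/Hg couple has the higher reduction potential, so it is the cathode; Mg²⁺/Mg is oxidised at the anode.
E°cell = E°(cathode) − E°(anode) = (+0.77) − (-2.35) = +3.12 V.
Since E°cell > 0, the reaction is spontaneous under standard conditions.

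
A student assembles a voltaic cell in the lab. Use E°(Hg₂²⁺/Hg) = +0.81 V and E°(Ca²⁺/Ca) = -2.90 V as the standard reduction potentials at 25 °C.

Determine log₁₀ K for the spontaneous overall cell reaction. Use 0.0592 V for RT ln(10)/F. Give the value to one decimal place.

Cathode: Hg₂²⁺/Hg; anode: Ca²⁺/Ca. E°cell = +3.71 V, n = 2.
log K = nE°cell / 0.0592 = (2)(+3.71) / 0.0592 = 125.3.

125.3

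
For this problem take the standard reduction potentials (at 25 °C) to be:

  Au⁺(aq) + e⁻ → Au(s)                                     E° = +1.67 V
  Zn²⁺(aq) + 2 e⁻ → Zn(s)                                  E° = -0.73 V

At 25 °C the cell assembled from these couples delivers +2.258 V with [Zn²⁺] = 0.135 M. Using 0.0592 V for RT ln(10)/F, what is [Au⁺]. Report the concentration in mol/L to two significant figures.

Au⁺/Au is the cathode, Zn²⁺/Zn the anode: E°cell = +2.40 V, n = 2.
Overall reaction: 2 Au⁺(aq) + Zn(s) → 2 Au(s) + Zn²⁺(aq); Q = [Zn²⁺]^1/[Au⁺]^2.
From E = E° − (0.0592/n) log Q: log Q = (E° − E)·n/0.0592 = (+2.40 − (+2.258))·2/0.0592 = 4.7973.
So 2·log[Au⁺] = 1·log(0.135) − log Q = -0.8697 − (4.7973) = -5.6670; log[Au⁺] = -5.6670 / 2 = -2.8335; [Au⁺] = 10^(-2.8335) ≈ 0.0015 M.

0.0015 M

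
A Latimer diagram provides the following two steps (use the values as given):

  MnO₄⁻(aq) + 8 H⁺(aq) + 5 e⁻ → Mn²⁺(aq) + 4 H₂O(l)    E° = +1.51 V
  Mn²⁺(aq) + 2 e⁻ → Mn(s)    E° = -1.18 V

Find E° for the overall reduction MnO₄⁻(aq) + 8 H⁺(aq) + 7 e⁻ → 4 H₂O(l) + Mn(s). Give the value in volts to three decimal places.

+0.741 V

Adding the free-energy changes (−nFE°) of the two steps gives −n₃FE°₃ = −n₁FE°₁ − n₂FE°₂.
E°₃ = (5×+1.51 + 2×-1.18) / 7 = (+5.190) / 7 = +0.741 V.
Simply averaging or adding the two E° values would be wrong; the electron-weighted sum is required.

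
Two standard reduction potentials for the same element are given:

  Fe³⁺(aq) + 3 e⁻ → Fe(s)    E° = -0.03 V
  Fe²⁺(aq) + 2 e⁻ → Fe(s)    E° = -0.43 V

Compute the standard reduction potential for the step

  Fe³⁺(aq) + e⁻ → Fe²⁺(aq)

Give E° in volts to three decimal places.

+0.770 V

Sequential free energies add, so n₃E°₃ = n₁E°₁ + n₂E°₂.
With n₃ = 3, and the known step contributing 2×(-0.43) V, the unknown satisfies 1·E° = 3×(-0.03) − 2×(-0.43) = +0.770.
E° = +0.770 / 1 = +0.770 V.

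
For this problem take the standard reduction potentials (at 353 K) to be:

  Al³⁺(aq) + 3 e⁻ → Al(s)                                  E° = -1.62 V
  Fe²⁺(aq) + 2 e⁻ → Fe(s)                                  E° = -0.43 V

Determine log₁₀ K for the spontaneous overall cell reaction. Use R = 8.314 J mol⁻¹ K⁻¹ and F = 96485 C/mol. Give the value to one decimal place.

101.9

Cathode: Fe²⁺/Fe; anode: Al³⁺/Al. E°cell = (-0.43) − (-1.62) = +1.19 V, with n = 6.
ΔG° = −nFE° = −RT ln K, so ln K = nFE°/(RT) = (6)(96485)(+1.19) / ((8.314)(353)) = 234.733.
log₁₀ K = 234.733 / ln 10 = 101.9.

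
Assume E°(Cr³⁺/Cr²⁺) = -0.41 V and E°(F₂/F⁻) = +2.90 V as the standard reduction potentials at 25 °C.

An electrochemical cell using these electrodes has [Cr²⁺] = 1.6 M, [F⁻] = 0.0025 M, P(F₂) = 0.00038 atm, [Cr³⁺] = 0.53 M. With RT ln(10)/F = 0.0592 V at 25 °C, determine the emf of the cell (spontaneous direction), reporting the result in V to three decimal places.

F₂/F⁻ is the cathode (higher E°), Cr³⁺/Cr²⁺ the anode: E°cell = +2.90 − (-0.41) = +3.31 V, n = 2.
Overall: F₂(g) + 2 Cr²⁺(aq) → 2 F⁻(aq) + 2 Cr³⁺(aq)
Q = [F⁻]^2·[Cr³⁺]^2 / (P(F₂)·[Cr²⁺]^2); log Q = -2.744.
E = E° − (0.0592/n) log Q = +3.31 − (0.0592/2)(-2.744) = +3.391 V.

+3.391 V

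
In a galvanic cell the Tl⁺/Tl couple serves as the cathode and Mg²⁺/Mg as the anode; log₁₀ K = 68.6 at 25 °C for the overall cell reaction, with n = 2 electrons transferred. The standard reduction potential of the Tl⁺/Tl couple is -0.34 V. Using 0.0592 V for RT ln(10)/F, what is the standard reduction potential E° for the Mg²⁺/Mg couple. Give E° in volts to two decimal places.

-2.37 V

E°cell = (0.0592/n)·log K = (0.0592/2)(68.6) = +2.031 V.
Since Tl⁺/Tl is the cathode and Mg²⁺/Mg the anode, E°cell = E°(Tl⁺/Tl) − E°(Mg²⁺/Mg).
So E°(Mg²⁺/Mg) = E°(Tl⁺/Tl) − E°cell = (-0.34) − (+2.031) = -2.37 V.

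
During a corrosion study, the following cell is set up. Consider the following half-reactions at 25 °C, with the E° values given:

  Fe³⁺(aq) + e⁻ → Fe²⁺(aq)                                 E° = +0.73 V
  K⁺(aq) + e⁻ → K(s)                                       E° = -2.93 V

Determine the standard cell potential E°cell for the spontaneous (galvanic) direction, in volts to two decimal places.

The Fe³⁺/Fe²⁺ couple has the higher reduction potential, so it is the cathode; K⁺/K is oxidised at the anode.
E°cell = E°(cathode) − E°(anode) = (+0.73) − (-2.93) = +3.66 V.

+3.66 V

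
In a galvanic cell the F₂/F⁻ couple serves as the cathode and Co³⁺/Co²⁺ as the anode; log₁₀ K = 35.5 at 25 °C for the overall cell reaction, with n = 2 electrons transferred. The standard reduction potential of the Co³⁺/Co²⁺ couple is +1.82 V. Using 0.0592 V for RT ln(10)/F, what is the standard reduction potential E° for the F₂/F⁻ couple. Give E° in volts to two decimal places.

+2.87 V

E°cell = (0.0592/n)·log K = (0.0592/2)(35.5) = +1.051 V.
Since F₂/F⁻ is the cathode and Co³⁺/Co²⁺ the anode, E°cell = E°(F₂/F⁻) − E°(Co³⁺/Co²⁺).
So E°(F₂/F⁻) = E°cell + E°(Co³⁺/Co²⁺) = +1.051 + (+1.82) = +2.87 V.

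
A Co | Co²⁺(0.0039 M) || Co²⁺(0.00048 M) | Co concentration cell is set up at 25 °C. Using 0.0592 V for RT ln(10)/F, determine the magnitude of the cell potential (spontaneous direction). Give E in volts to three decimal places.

For a concentration cell E°cell = 0. The 0.0039 M side is the cathode (reduction is favoured where [Co²⁺] is higher).
With n = 2, E = −(0.0592/2) log([Co²⁺]ₐₙ/[Co²⁺]꜀ₐₜ) = −(0.0592/2) log(0.00048/0.0039) = −(0.0592/2)(-0.910) = +0.027 V.

+0.027 V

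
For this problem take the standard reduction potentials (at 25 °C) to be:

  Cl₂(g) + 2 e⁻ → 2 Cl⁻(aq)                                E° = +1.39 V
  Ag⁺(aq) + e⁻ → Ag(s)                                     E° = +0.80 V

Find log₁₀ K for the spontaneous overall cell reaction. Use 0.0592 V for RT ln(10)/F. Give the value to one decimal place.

19.9

Cathode: Cl₂/Cl⁻; anode: Ag⁺/Ag. E°cell = +0.59 V, n = 2.
log K = nE°cell / 0.0592 = (2)(+0.59) / 0.0592 = 19.9.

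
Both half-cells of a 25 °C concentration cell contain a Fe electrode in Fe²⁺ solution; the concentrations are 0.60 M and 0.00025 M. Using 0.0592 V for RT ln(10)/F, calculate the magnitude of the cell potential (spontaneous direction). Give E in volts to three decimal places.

+0.100 V

For a concentration cell E°cell = 0. The 0.60 M side is the cathode (reduction is favoured where [Fe²⁺] is higher).
With n = 2, E = −(0.0592/2) log([Fe²⁺]ₐₙ/[Fe²⁺]꜀ₐₜ) = −(0.0592/2) log(0.00025/0.6) = −(0.0592/2)(-3.380) = +0.100 V.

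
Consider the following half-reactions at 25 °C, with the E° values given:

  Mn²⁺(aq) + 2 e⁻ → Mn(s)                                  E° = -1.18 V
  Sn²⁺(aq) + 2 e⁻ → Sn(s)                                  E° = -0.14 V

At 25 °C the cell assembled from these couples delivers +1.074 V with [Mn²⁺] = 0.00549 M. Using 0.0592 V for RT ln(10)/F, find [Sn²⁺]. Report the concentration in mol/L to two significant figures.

0.077 M

Sn²⁺/Sn is the cathode, Mn²⁺/Mn the anode: E°cell = +1.04 V, n = 2.
Overall reaction: Sn²⁺(aq) + Mn(s) → Sn(s) + Mn²⁺(aq); Q = [Mn²⁺]^1/[Sn²⁺]^1.
From E = E° − (0.0592/n) log Q: log Q = (E° − E)·n/0.0592 = (+1.04 − (+1.074))·2/0.0592 = -1.1486.
So 1·log[Sn²⁺] = 1·log(0.00549) − log Q = -2.2604 − (-1.1486) = -1.1118; [Sn²⁺] = 10^(-1.1118) ≈ 0.077 M.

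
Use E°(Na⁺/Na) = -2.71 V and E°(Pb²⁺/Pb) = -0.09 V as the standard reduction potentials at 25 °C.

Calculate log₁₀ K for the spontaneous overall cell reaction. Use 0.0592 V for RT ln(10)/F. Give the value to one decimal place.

88.5

Cathode: Pb²⁺/Pb; anode: Na⁺/Na. E°cell = +2.62 V, n = 2.
log K = nE°cell / 0.0592 = (2)(+2.62) / 0.0592 = 88.5.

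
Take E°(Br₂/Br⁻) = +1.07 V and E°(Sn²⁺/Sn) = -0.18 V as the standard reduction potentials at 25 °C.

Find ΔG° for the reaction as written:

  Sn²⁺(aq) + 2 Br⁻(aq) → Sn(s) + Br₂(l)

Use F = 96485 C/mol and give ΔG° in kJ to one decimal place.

As written, Sn²⁺/Sn is reduced (cathode) and Br₂/Br⁻ is oxidised (anode), so E°cell = (-0.18) − (+1.07) = -1.25 V.
Balancing electrons gives n = 2.
ΔG° = −nFE° = −(2)(96485)(-1.25) = 241,212 J = +241.2 kJ.

+241.2 kJ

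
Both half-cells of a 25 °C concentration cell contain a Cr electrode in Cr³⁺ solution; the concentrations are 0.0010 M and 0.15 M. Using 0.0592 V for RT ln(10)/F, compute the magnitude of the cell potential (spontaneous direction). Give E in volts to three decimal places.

For a concentration cell E°cell = 0. The 0.15 M side is the cathode (reduction is favoured where [Cr³⁺] is higher).
With n = 3, E = −(0.0592/3) log([Cr³⁺]ₐₙ/[Cr³⁺]꜀ₐₜ) = −(0.0592/3) log(0.001/0.15) = −(0.0592/3)(-2.176) = +0.043 V.

+0.043 V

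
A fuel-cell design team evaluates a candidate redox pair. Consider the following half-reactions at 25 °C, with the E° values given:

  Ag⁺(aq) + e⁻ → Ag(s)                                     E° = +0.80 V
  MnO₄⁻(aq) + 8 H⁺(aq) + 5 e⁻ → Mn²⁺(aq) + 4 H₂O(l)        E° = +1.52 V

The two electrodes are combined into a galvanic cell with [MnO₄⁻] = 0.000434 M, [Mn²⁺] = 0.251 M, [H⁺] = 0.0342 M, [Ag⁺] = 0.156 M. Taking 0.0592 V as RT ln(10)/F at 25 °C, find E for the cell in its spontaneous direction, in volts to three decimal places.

+0.596 V

MnO₄⁻/Mn²⁺ is the cathode (higher E°), Ag⁺/Ag the anode: E°cell = +1.52 − (+0.80) = +0.72 V, n = 5.
Overall: MnO₄⁻(aq) + 8 H⁺(aq) + 5 Ag(s) → Mn²⁺(aq) + 4 H₂O(l) + 5 Ag⁺(aq)
Q = [Mn²⁺]·[Ag⁺]^5 / ([MnO₄⁻]·[H⁺]^8); log Q = 10.456.
E = E° − (0.0592/n) log Q = +0.72 − (0.0592/5)(10.456) = +0.596 V.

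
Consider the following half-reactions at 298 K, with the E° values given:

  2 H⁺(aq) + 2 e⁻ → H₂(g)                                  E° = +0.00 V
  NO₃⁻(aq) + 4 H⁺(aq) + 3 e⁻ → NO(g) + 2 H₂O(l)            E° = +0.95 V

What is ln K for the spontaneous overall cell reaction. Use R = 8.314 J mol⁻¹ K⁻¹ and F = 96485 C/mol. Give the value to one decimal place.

Cathode: NO₃⁻/NO; anode: H⁺/H₂. E°cell = (+0.95) − (+0.00) = +0.95 V, with n = 6.
ΔG° = −nFE° = −RT ln K, so ln K = nFE°/(RT) = (6)(96485)(+0.95) / ((8.314)(298)) = 221.977.

222.0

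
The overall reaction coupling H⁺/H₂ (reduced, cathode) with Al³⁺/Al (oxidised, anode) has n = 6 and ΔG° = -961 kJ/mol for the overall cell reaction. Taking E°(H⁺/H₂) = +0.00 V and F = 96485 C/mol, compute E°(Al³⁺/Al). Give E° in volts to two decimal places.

E°cell = −ΔG°/(nF) = −(-961×10³)/((6)(96485)) = +1.660 V.
Since H⁺/H₂ is the cathode and Al³⁺/Al the anode, E°cell = E°(H⁺/H₂) − E°(Al³⁺/Al).
So E°(Al³⁺/Al) = E°(H⁺/H₂) − E°cell = (+0.00) − (+1.660) = -1.66 V.

-1.66 V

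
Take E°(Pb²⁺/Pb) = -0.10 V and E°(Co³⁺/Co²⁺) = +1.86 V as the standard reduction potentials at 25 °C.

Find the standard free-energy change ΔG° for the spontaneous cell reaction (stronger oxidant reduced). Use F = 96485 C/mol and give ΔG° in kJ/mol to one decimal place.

Co³⁺/Co²⁺ (E° = +1.86 V) is the cathode; Pb²⁺/Pb (E° = -0.10 V) is the anode, so E°cell = +1.96 V.
Balancing electrons gives n = 2 (lcm of 1 and 2).
ΔG° = −nFE° = −(2)(96485)(+1.96) = -378,221 J = -378.2 kJ/mol.

-378.2 kJ/mol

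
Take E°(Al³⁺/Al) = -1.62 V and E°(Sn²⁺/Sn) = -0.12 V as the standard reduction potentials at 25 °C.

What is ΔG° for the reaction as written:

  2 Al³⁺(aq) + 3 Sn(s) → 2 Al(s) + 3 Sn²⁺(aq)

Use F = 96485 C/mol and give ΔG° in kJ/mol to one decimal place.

+868.4 kJ/mol

As written, Al³⁺/Al is reduced (cathode) and Sn²⁺/Sn is oxidised (anode), so E°cell = (-1.62) − (-0.12) = -1.50 V.
Balancing electrons gives n = 6.
ΔG° = −nFE° = −(6)(96485)(-1.50) = 868,365 J = +868.4 kJ/mol.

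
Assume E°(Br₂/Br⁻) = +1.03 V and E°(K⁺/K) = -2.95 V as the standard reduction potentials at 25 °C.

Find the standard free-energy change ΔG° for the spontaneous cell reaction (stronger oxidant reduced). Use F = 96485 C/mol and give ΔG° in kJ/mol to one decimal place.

Br₂/Br⁻ (E° = +1.03 V) is the cathode; K⁺/K (E° = -2.95 V) is the anode, so E°cell = +3.98 V.
Balancing electrons gives n = 2 (lcm of 2 and 1).
ΔG° = −nFE° = −(2)(96485)(+3.98) = -768,021 J = -768.0 kJ/mol.

-768.0 kJ/mol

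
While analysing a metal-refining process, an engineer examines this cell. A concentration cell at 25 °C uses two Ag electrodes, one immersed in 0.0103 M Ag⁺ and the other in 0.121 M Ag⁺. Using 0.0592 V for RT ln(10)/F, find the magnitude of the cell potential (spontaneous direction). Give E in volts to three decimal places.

For a concentration cell E°cell = 0. The 0.121 M side is the cathode (reduction is favoured where [Ag⁺] is higher).
With n = 1, E = −(0.0592/1) log([Ag⁺]ₐₙ/[Ag⁺]꜀ₐₜ) = −(0.0592/1) log(0.0103/0.121) = −(0.0592/1)(-1.070) = +0.063 V.

+0.063 V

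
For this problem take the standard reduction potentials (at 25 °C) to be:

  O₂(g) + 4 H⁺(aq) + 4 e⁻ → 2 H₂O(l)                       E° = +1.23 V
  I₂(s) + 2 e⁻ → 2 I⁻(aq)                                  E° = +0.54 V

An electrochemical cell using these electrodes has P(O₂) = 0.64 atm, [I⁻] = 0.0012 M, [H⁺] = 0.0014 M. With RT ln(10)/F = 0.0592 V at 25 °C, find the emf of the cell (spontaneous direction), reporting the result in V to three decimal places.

O₂/H₂O is the cathode (higher E°), I₂/I⁻ the anode: E°cell = +1.23 − (+0.54) = +0.69 V, n = 4.
Overall: O₂(g) + 4 H⁺(aq) + 4 I⁻(aq) → 2 H₂O(l) + 2 I₂(s)
Q = 1 / (P(O₂)·[H⁺]^4·[I⁻]^4); log Q = 23.293.
E = E° − (0.0592/n) log Q = +0.69 − (0.0592/4)(23.293) = +0.345 V.

+0.345 V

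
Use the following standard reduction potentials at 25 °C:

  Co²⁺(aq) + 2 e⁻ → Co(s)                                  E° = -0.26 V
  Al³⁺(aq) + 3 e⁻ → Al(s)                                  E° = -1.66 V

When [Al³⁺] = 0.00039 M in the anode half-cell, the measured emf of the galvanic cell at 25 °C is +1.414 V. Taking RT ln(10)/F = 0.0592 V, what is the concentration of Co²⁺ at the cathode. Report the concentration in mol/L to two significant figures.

0.016 M

Co²⁺/Co is the cathode, Al³⁺/Al the anode: E°cell = +1.40 V, n = 6.
Overall reaction: 3 Co²⁺(aq) + 2 Al(s) → 3 Co(s) + 2 Al³⁺(aq); Q = [Al³⁺]^2/[Co²⁺]^3.
From E = E° − (0.0592/n) log Q: log Q = (E° − E)·n/0.0592 = (+1.40 − (+1.414))·6/0.0592 = -1.4189.
So 3·log[Co²⁺] = 2·log(0.00039) − log Q = -6.8179 − (-1.4189) = -5.3990; log[Co²⁺] = -5.3990 / 3 = -1.7997; [Co²⁺] = 10^(-1.7997) ≈ 0.016 M.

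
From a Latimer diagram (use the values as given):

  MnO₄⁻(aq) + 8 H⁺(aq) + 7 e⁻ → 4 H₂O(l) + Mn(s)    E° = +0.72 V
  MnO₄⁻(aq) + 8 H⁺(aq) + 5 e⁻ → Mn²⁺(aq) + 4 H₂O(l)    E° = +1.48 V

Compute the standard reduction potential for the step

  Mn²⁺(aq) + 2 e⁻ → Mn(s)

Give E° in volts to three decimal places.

-1.180 V

Sequential free energies add, so n₃E°₃ = n₁E°₁ + n₂E°₂.
With n₃ = 7, and the known step contributing 5×(+1.48) V, the unknown satisfies 2·E° = 7×(+0.72) − 5×(+1.48) = -2.360.
E° = -2.360 / 2 = -1.180 V.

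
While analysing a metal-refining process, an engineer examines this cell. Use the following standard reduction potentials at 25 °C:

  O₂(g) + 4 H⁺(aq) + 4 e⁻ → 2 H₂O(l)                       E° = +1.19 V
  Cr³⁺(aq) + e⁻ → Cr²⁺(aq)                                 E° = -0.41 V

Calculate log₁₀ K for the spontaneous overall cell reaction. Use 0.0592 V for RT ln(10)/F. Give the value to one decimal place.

108.1

Cathode: O₂/H₂O; anode: Cr³⁺/Cr²⁺. E°cell = +1.60 V, n = 4.
log K = nE°cell / 0.0592 = (4)(+1.60) / 0.0592 = 108.1.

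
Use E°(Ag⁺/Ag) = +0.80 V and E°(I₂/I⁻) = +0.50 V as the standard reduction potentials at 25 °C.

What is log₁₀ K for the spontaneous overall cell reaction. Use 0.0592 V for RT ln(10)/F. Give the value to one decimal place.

Cathode: Ag⁺/Ag; anode: I₂/I⁻. E°cell = +0.30 V, n = 2.
log K = nE°cell / 0.0592 = (2)(+0.30) / 0.0592 = 10.1.

10.1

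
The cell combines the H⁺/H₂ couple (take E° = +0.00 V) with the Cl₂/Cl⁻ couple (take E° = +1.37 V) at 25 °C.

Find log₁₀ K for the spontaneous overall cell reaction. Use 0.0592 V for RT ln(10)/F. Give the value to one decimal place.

Cathode: Cl₂/Cl⁻; anode: H⁺/H₂. E°cell = +1.37 V, n = 2.
log K = nE°cell / 0.0592 = (2)(+1.37) / 0.0592 = 46.3.

46.3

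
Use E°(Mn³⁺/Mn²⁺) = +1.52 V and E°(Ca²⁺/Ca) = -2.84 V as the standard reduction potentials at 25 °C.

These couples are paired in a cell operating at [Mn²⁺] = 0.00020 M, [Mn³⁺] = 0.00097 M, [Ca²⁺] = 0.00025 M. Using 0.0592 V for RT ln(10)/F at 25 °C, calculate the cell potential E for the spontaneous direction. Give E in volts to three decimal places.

+4.507 V

Mn³⁺/Mn²⁺ is the cathode (higher E°), Ca²⁺/Ca the anode: E°cell = +1.52 − (-2.84) = +4.36 V, n = 2.
Overall: 2 Mn³⁺(aq) + Ca(s) → 2 Mn²⁺(aq) + Ca²⁺(aq)
Q = [Mn²⁺]^2·[Ca²⁺] / ([Mn³⁺]^2); log Q = -4.974.
E = E° − (0.0592/n) log Q = +4.36 − (0.0592/2)(-4.974) = +4.507 V.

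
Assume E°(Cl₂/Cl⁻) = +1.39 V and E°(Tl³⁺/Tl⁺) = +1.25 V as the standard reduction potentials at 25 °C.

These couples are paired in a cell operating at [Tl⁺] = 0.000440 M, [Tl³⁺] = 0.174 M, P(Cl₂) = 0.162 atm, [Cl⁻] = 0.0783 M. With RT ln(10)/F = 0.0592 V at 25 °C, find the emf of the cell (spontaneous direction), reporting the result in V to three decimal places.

Cl₂/Cl⁻ is the cathode (higher E°), Tl³⁺/Tl⁺ the anode: E°cell = +1.39 − (+1.25) = +0.14 V, n = 2.
Overall: Cl₂(g) + Tl⁺(aq) → 2 Cl⁻(aq) + Tl³⁺(aq)
Q = [Cl⁻]^2·[Tl³⁺] / (P(Cl₂)·[Tl⁺]); log Q = 1.175.
E = E° − (0.0592/n) log Q = +0.14 − (0.0592/2)(1.175) = +0.105 V.

+0.105 V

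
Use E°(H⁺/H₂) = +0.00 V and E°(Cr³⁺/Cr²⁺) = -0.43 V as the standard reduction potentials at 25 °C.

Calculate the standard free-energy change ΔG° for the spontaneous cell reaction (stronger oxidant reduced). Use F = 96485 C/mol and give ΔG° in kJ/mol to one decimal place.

H⁺/H₂ (E° = +0.00 V) is the cathode; Cr³⁺/Cr²⁺ (E° = -0.43 V) is the anode, so E°cell = +0.43 V.
Balancing electrons gives n = 2 (lcm of 2 and 1).
ΔG° = −nFE° = −(2)(96485)(+0.43) = -82,977 J = -83.0 kJ/mol.

-83.0 kJ/mol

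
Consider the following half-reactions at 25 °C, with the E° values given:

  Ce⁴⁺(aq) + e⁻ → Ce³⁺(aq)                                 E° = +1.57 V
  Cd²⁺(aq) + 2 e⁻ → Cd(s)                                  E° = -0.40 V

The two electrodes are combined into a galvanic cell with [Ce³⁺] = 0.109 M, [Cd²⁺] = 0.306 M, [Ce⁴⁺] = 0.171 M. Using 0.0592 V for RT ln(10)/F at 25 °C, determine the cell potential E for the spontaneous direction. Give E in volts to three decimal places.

+1.997 V

Ce⁴⁺/Ce³⁺ is the cathode (higher E°), Cd²⁺/Cd the anode: E°cell = +1.57 − (-0.40) = +1.97 V, n = 2.
Overall: 2 Ce⁴⁺(aq) + Cd(s) → 2 Ce³⁺(aq) + Cd²⁺(aq)
Q = [Ce³⁺]^2·[Cd²⁺] / ([Ce⁴⁺]^2); log Q = -0.905.
E = E° − (0.0592/n) log Q = +1.97 − (0.0592/2)(-0.905) = +1.997 V.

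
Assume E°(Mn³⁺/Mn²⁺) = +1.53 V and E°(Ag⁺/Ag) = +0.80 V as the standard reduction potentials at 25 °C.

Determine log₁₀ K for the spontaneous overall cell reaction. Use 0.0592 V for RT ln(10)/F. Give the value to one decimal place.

12.3

Cathode: Mn³⁺/Mn²⁺; anode: Ag⁺/Ag. E°cell = +0.73 V, n = 1.
log K = nE°cell / 0.0592 = (1)(+0.73) / 0.0592 = 12.3.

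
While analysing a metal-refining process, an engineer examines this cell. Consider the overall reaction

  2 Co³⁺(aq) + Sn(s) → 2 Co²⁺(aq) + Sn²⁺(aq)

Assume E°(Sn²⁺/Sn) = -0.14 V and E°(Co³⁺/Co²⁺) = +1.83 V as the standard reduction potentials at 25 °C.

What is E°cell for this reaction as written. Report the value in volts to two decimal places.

+1.97 V

The Co³⁺/Co²⁺ couple has the higher reduction potential, so it is the cathode; Sn²⁺/Sn is oxidised at the anode.
E°cell = E°(cathode) − E°(anode) = (+1.83) − (-0.14) = +1.97 V.
Since E°cell > 0, the reaction is spontaneous under standard conditions.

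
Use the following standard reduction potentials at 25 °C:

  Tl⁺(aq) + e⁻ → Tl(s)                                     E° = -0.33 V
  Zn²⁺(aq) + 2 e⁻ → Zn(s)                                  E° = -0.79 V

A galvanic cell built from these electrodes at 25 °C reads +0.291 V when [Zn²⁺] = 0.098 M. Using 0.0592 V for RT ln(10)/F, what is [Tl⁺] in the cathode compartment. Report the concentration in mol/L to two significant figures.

Tl⁺/Tl is the cathode, Zn²⁺/Zn the anode: E°cell = +0.46 V, n = 2.
Overall reaction: 2 Tl⁺(aq) + Zn(s) → 2 Tl(s) + Zn²⁺(aq); Q = [Zn²⁺]^1/[Tl⁺]^2.
From E = E° − (0.0592/n) log Q: log Q = (E° − E)·n/0.0592 = (+0.46 − (+0.291))·2/0.0592 = 5.7095.
So 2·log[Tl⁺] = 1·log(0.098) − log Q = -1.0088 − (5.7095) = -6.7183; log[Tl⁺] = -6.7183 / 2 = -3.3592; [Tl⁺] = 10^(-3.3592) ≈ 0.00044 M.

0.00044 M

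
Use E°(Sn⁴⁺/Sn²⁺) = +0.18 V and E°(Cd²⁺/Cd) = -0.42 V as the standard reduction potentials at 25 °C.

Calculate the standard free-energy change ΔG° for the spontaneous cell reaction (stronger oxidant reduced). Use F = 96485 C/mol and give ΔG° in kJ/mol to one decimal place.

Sn⁴⁺/Sn²⁺ (E° = +0.18 V) is the cathode; Cd²⁺/Cd (E° = -0.42 V) is the anode, so E°cell = +0.60 V.
Balancing electrons gives n = 2 (lcm of 2 and 2).
ΔG° = −nFE° = −(2)(96485)(+0.60) = -115,782 J = -115.8 kJ/mol.

-115.8 kJ/mol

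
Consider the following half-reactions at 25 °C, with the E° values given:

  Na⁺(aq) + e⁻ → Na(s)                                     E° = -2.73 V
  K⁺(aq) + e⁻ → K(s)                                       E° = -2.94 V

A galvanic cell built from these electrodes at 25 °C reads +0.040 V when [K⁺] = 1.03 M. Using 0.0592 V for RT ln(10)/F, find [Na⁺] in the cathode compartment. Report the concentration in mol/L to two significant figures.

Na⁺/Na is the cathode, K⁺/K the anode: E°cell = +0.21 V, n = 1.
Overall reaction: Na⁺(aq) + K(s) → Na(s) + K⁺(aq); Q = [K⁺]^1/[Na⁺]^1.
From E = E° − (0.0592/n) log Q: log Q = (E° − E)·n/0.0592 = (+0.21 − (+0.040))·1/0.0592 = 2.8716.
So 1·log[Na⁺] = 1·log(1.03) − log Q = 0.0128 − (2.8716) = -2.8588; [Na⁺] = 10^(-2.8588) ≈ 0.0014 M.

0.0014 M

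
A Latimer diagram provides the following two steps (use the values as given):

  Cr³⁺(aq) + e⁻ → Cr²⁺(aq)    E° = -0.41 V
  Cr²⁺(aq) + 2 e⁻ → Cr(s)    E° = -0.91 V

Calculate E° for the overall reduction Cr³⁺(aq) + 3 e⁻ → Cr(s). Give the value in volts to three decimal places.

Adding the free-energy changes (−nFE°) of the two steps gives −n₃FE°₃ = −n₁FE°₁ − n₂FE°₂.
E°₃ = (1×-0.41 + 2×-0.91) / 3 = (-2.230) / 3 = -0.743 V.

-0.743 V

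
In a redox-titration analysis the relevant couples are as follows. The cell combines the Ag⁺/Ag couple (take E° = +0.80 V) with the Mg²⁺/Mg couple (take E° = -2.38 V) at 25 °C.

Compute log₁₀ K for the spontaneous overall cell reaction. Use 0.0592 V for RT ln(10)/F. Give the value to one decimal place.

107.4

Cathode: Ag⁺/Ag; anode: Mg²⁺/Mg. E°cell = +3.18 V, n = 2.
log K = nE°cell / 0.0592 = (2)(+3.18) / 0.0592 = 107.4.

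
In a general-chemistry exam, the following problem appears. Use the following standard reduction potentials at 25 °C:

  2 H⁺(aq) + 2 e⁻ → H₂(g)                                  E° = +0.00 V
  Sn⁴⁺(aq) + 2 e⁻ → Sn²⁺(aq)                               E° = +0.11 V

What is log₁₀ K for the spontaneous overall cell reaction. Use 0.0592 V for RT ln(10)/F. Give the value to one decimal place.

Cathode: Sn⁴⁺/Sn²⁺; anode: H⁺/H₂. E°cell = +0.11 V, n = 2.
log K = nE°cell / 0.0592 = (2)(+0.11) / 0.0592 = 3.7.

3.7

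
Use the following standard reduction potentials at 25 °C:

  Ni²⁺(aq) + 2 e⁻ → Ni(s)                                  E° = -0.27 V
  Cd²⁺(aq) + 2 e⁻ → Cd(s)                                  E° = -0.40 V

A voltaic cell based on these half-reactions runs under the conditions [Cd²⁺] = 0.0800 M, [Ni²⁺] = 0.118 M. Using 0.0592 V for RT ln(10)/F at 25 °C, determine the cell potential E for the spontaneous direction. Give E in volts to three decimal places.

Ni²⁺/Ni is the cathode (higher E°), Cd²⁺/Cd the anode: E°cell = -0.27 − (-0.40) = +0.13 V, n = 2.
Overall: Ni²⁺(aq) + Cd(s) → Ni(s) + Cd²⁺(aq)
Q = [Cd²⁺] / ([Ni²⁺]); log Q = -0.169.
E = E° − (0.0592/n) log Q = +0.13 − (0.0592/2)(-0.169) = +0.135 V.

+0.135 V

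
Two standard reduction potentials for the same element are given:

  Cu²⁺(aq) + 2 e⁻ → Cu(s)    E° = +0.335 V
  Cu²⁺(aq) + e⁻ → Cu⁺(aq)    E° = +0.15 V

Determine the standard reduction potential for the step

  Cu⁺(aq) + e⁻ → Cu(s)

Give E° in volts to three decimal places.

+0.520 V

Sequential free energies add, so n₃E°₃ = n₁E°₁ + n₂E°₂.
With n₃ = 2, and the known step contributing 1×(+0.15) V, the unknown satisfies 1·E° = 2×(+0.335) − 1×(+0.15) = +0.520.
E° = +0.520 / 1 = +0.520 V.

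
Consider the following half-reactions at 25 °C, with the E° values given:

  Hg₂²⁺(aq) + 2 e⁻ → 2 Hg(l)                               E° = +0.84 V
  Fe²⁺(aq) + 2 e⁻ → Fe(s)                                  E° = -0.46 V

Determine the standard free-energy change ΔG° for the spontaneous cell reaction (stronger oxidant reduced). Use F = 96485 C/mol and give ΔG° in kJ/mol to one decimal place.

Hg₂²⁺/Hg (E° = +0.84 V) is the cathode; Fe²⁺/Fe (E° = -0.46 V) is the anode, so E°cell = +1.30 V.
Balancing electrons gives n = 2 (lcm of 2 and 2).
ΔG° = −nFE° = −(2)(96485)(+1.30) = -250,861 J = -250.9 kJ/mol.

-250.9 kJ/mol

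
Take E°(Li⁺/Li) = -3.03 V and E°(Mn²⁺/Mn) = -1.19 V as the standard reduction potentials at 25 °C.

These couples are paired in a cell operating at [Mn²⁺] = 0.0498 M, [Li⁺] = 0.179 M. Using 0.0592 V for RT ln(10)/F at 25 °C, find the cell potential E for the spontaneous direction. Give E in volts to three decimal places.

Mn²⁺/Mn is the cathode (higher E°), Li⁺/Li the anode: E°cell = -1.19 − (-3.03) = +1.84 V, n = 2.
Overall: Mn²⁺(aq) + 2 Li(s) → Mn(s) + 2 Li⁺(aq)
Q = [Li⁺]^2 / ([Mn²⁺]); log Q = -0.192.
E = E° − (0.0592/n) log Q = +1.84 − (0.0592/2)(-0.192) = +1.846 V.

+1.846 V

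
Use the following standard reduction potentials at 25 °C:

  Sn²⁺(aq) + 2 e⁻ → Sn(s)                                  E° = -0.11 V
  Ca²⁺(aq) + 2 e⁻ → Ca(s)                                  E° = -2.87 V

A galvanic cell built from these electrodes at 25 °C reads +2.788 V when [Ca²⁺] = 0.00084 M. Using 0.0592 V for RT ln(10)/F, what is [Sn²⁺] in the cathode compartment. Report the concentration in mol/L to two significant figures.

0.0074 M

Sn²⁺/Sn is the cathode, Ca²⁺/Ca the anode: E°cell = +2.76 V, n = 2.
Overall reaction: Sn²⁺(aq) + Ca(s) → Sn(s) + Ca²⁺(aq); Q = [Ca²⁺]^1/[Sn²⁺]^1.
From E = E° − (0.0592/n) log Q: log Q = (E° − E)·n/0.0592 = (+2.76 − (+2.788))·2/0.0592 = -0.9459.
So 1·log[Sn²⁺] = 1·log(0.00084) − log Q = -3.0757 − (-0.9459) = -2.1298; [Sn²⁺] = 10^(-2.1298) ≈ 0.0074 M.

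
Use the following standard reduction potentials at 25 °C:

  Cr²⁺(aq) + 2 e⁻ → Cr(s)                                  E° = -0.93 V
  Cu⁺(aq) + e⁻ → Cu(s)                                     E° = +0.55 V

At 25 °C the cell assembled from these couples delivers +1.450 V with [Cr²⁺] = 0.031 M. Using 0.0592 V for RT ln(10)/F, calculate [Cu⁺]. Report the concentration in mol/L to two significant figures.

0.055 M

Cu⁺/Cu is the cathode, Cr²⁺/Cr the anode: E°cell = +1.48 V, n = 2.
Overall reaction: 2 Cu⁺(aq) + Cr(s) → 2 Cu(s) + Cr²⁺(aq); Q = [Cr²⁺]^1/[Cu⁺]^2.
From E = E° − (0.0592/n) log Q: log Q = (E° − E)·n/0.0592 = (+1.48 − (+1.450))·2/0.0592 = 1.0135.
So 2·log[Cu⁺] = 1·log(0.031) − log Q = -1.5086 − (1.0135) = -2.5221; log[Cu⁺] = -2.5221 / 2 = -1.2611; [Cu⁺] = 10^(-1.2611) ≈ 0.055 M.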